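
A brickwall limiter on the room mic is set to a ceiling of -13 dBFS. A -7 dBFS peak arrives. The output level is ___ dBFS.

The limiter clamps the peak to its -13 dBFS ceiling.

-13 dBFS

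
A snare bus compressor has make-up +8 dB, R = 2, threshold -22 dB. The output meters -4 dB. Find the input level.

-2 dB

Stripping the +8 dB make-up gives -12 dB at the gain stage.
That's 10 dB above the -22 dB threshold.
Before 2:1 compression the overshoot was 10 × 2 = 20 dB, so input = -22 + 20 = -2 dB.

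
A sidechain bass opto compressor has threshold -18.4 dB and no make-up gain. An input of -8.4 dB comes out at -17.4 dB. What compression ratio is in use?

Input overshoot = -8.4 − (-18.4) = 10 dB; output overshoot = -17.4 − (-18.4) = 1 dB.
Ratio = 10 / 1 = 10.

10:1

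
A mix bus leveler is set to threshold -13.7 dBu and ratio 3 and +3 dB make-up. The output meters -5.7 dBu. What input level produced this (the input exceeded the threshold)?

1.3 dBu

Before make-up, the level was -5.7 − 3 = -8.7 dBu.
That's 5 dB above the -13.7 dBu threshold.
Before 3:1 compression the overshoot was 5 × 3 = 15 dB, so input = -13.7 + 15 = 1.3 dBu.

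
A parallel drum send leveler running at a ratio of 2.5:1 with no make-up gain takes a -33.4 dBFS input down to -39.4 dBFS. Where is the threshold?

Let T be the threshold. Output overshoot = (input overshoot)/R, so -39.4 − T = (-33.4 − T)/2.5.
2.5·(-39.4 − T) = -33.4 − T → 1.5·T = -98.5 − (-33.4) = -65.1.
T = -65.1/1.5 = -43.4 dBFS.

-43.4 dBFS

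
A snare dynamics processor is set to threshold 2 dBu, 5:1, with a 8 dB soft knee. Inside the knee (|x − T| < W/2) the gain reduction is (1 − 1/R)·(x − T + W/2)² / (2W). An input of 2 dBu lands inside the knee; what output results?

1.2 dBu

x − T + W/2 = 2 − 2 + 4 = 4.
GR = (1 − 1/5) × 4² / 16 = 0.8 × 16 / 16 = 0.8 dB.
Output = 2 − 0.8 = 1.2 dBu.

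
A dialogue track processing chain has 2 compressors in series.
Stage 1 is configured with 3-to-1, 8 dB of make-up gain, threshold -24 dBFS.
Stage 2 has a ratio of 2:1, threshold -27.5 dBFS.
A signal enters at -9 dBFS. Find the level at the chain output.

-19.25 dBFS

Stage 1: 15 dB above -24 dBFS, reduced 3:1 to 5 dB above → -19 dBFS; +8 dB make-up → -11 dBFS.
Stage 2: overshoot 16.5 dB → 16.5/2 = 8.25 dB → -19.25 dBFS.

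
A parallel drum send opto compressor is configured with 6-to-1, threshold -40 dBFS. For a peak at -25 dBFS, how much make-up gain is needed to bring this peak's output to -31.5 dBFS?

6 dB

Overshoot 15 dB → 15/6 = 2.5 dB after compression, so the compressed level is -40 + 2.5 = -37.5 dBFS.
Make-up = target − compressed = -31.5 − (-37.5) = 6 dB.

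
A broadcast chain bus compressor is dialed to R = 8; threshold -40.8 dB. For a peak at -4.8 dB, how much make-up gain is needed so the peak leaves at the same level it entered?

31.5 dB

Overshoot 36 dB → 36/8 = 4.5 dB after compression, so the compressed level is -40.8 + 4.5 = -36.3 dB.
Make-up = target − compressed = -4.8 − (-36.3) = 31.5 dB.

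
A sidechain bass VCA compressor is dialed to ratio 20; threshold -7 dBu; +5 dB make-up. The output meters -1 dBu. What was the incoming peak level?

13 dBu

Remove make-up: -1 − 5 = -6 dBu.
That's 1 dB above the -7 dBu threshold.
Undo the ratio: input overshoot = 1 × 20 = 20 dB, giving input = 13 dBu.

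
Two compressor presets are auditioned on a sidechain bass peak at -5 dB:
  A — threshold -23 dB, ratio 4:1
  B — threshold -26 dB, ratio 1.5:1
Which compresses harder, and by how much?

A: 18 dB over, compressed to 4.5 dB over, so 13.5 dB of GR.
B: 21 dB over, compressed to 14 dB over, so 7 dB of GR.
A reduces 6.5 dB more.

A, by 6.5 dB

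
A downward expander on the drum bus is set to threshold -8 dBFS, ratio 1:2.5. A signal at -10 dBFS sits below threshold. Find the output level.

-13 dBFS

Below threshold, a 1:2.5 expander applies gain = (2.5−1)×(T − x) of attenuation.
(2.5−1) × 2 = 3 dB, so output = -10 − 3 = -13 dBFS.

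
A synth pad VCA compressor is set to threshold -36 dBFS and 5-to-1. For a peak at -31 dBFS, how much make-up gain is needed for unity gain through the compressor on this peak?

4 dB

Overshoot 5 dB → 5/5 = 1 dB after compression, so the compressed level is -36 + 1 = -35 dBFS.
Make-up = target − compressed = -31 − (-35) = 4 dB.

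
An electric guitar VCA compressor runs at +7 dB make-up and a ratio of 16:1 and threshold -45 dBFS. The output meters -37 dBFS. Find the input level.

-29 dBFS

Before make-up, the level was -37 − 7 = -44 dBFS.
That's 1 dB above the -45 dBFS threshold.
Input overshoot = R × output overshoot = 16 dB → input = -45 + 16 = -29 dBFS.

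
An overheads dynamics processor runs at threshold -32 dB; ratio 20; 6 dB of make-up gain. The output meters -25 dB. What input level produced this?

-12 dB

Remove make-up: -25 − 6 = -31 dB.
That's 1 dB above the -32 dB threshold.
Undo the ratio: input overshoot = 1 × 20 = 20 dB, giving input = -12 dB.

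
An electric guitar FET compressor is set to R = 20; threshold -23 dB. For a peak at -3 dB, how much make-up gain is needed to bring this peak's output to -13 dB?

The peak compresses to -23 + 20/20 = -22 dB.
To reach -13 dB requires -13 − (-22) = 9 dB of make-up.

9 dB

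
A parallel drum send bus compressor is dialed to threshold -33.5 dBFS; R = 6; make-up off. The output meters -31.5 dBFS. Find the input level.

-21.5 dBFS

Post-compression overshoot = -31.5 − (-33.5) = 2 dB.
Before 6:1 compression the overshoot was 2 × 6 = 12 dB, so input = -33.5 + 12 = -21.5 dBFS.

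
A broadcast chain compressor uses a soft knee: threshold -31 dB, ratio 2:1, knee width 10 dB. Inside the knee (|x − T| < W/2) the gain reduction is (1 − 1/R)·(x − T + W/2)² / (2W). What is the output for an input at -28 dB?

x − T + W/2 = -28 − (-31) + 5 = 8.
GR = (1 − 1/2) × 8² / 20 = 0.5 × 64 / 20 = 1.6 dB.
Output = -28 − 1.6 = -29.6 dB.

-29.6 dB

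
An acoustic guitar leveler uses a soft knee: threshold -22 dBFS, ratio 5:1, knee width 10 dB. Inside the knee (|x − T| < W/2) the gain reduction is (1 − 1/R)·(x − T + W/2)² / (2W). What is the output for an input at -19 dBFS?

-21.56 dBFS

x − T + W/2 = -19 − (-22) + 5 = 8.
GR = (1 − 1/5) × 8² / 20 = 0.8 × 64 / 20 = 2.56 dB.
Output = -19 − 2.56 = -21.56 dBFS.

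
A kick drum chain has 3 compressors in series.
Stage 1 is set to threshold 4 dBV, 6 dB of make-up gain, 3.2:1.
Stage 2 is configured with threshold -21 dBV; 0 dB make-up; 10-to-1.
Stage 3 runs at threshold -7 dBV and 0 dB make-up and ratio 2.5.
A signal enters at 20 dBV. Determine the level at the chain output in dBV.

Stage 1: 16 dB above 4 dBV, reduced 3.2:1 to 5 dB above → 9 dBV; +6 dB make-up → 15 dBV.
Stage 2: 36 dB above -21 dBV, reduced 10:1 to 3.6 dB above → -17.4 dBV.
Stage 3: -17.4 dBV ≤ -7 dBV, so stage 3 doesn't engage; output -17.4 dBV.

-17.4 dBV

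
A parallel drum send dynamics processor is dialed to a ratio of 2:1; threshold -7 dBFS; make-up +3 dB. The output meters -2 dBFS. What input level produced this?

Remove make-up: -2 − 3 = -5 dBFS.
Post-compression overshoot = -5 − (-7) = 2 dB.
Before 2:1 compression the overshoot was 2 × 2 = 4 dB, so input = -7 + 4 = -3 dBFS.

-3 dBFS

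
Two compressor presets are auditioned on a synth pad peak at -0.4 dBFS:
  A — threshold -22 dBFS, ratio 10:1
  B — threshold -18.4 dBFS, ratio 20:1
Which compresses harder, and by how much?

A, by 2.34 dB

A: 21.6 dB over, compressed to 2.16 dB over, so 19.44 dB of GR.
B: 18 dB over, compressed to 0.9 dB over, so 17.1 dB of GR.
Difference: 2.34 dB in favour of A.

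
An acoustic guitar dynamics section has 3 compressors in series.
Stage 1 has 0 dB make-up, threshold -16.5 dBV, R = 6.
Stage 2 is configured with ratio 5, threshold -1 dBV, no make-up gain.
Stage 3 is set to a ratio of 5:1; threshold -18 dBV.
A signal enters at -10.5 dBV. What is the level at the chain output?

Stage 1: 6 dB above -16.5 dBV, reduced 6:1 to 1 dB above → -15.5 dBV.
Stage 2: -15.5 dBV ≤ -1 dBV, so stage 2 doesn't engage; output -15.5 dBV.
Stage 3: 2.5 dB above -18 dBV, reduced 5:1 to 0.5 dB above → -17.5 dBV.

-17.5 dBV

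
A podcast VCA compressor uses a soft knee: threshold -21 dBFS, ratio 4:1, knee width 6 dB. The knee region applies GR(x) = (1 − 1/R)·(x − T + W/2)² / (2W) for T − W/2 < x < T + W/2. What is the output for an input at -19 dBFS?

-20.5625 dBFS

x − T + W/2 = -19 − (-21) + 3 = 5.
GR = (1 − 1/4) × 5² / 12 = 0.75 × 25 / 12 = 1.5625 dB.
Output = -19 − 1.5625 = -20.5625 dBFS.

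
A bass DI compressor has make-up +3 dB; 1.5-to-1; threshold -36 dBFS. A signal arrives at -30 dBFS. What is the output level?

-29 dBFS

-30 dBFS sits 6 dB over threshold.
1.5:1 compression reduces that to 6/1.5 = 4 dB over.
Output = -36 + 4 = -32 dBFS; make-up adds 3 dB, giving -29 dBFS.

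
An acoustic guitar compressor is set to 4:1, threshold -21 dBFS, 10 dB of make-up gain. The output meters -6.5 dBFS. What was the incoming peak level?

Before make-up, the level was -6.5 − 10 = -16.5 dBFS.
Post-compression overshoot = -16.5 − (-21) = 4.5 dB.
Before 4:1 compression the overshoot was 4.5 × 4 = 18 dB, so input = -21 + 18 = -3 dBFS.

-3 dBFS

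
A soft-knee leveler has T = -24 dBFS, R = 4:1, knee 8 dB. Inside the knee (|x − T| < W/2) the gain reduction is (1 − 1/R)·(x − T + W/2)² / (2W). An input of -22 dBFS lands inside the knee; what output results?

-23.6875 dBFS

x − T + W/2 = -22 − (-24) + 4 = 6.
GR = (1 − 1/4) × 6² / 16 = 0.75 × 36 / 16 = 1.6875 dB.
Output = -22 − 1.6875 = -23.6875 dBFS.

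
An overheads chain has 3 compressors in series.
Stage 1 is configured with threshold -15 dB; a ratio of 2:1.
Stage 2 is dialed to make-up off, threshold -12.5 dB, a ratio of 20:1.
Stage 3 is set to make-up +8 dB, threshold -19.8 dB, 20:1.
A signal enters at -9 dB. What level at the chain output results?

-11.43375 dB

Stage 1: -9 dB is 6 dB over -15 dB; at 2:1 that becomes 3 dB over, giving -12 dB.
Stage 2: overshoot 0.5 dB → 0.5/20 = 0.025 dB → -12.475 dB.
Stage 3: -12.475 dB is 7.325 dB over -19.8 dB; at 20:1 that becomes 0.36625 dB over, giving -19.43375 dB; +8 dB make-up → -11.43375 dB.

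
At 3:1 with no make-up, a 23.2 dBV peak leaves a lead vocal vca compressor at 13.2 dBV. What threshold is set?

8.2 dBV

Let T be the threshold. Output overshoot = (input overshoot)/R, so 13.2 − T = (23.2 − T)/3.
3·(13.2 − T) = 23.2 − T → 2·T = 39.6 − 23.2 = 16.4.
T = 16.4/2 = 8.2 dBV.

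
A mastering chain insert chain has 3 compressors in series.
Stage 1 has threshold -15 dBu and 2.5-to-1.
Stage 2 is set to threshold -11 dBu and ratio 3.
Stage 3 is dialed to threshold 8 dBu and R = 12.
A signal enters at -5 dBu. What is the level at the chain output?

Stage 1: 10 dB above -15 dBu, reduced 2.5:1 to 4 dB above → -11 dBu.
Stage 2: below threshold (-11 ≤ -11); passes unchanged; output -11 dBu.
Stage 3: -11 dBu ≤ 8 dBu, so stage 3 doesn't engage; output -11 dBu.

-11 dBu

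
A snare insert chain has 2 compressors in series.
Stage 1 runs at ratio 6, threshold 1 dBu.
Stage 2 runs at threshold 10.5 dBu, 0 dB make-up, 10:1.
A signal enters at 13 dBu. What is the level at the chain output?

Stage 1: 12 dB above 1 dBu, reduced 6:1 to 2 dB above → 3 dBu.
Stage 2: below threshold (3 ≤ 10.5); passes unchanged; output 3 dBu.

3 dBu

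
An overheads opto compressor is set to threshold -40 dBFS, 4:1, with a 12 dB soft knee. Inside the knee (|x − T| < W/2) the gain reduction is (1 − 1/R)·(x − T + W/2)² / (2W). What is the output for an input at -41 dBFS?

x − T + W/2 = -41 − (-40) + 6 = 5.
GR = (1 − 1/4) × 5² / 24 = 0.75 × 25 / 24 = 0.78125 dB.
Output = -41 − 0.78125 = -41.78125 dBFS.

-41.78125 dBFS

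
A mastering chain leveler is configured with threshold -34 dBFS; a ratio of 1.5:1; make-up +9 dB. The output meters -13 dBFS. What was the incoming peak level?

Remove make-up: -13 − 9 = -22 dBFS.
The compressed level sits -22 − (-34) = 12 dB over threshold.
Input overshoot = R × output overshoot = 18 dB → input = -34 + 18 = -16 dBFS.

-16 dBFS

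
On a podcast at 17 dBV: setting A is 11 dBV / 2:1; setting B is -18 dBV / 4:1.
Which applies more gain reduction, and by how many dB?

B, by 23.25 dB

A: overshoot 6 dB → output overshoot 3 dB → GR 3 dB.
B: overshoot 35 dB → output overshoot 8.75 dB → GR 26.25 dB.
B applies 23.25 dB more gain reduction.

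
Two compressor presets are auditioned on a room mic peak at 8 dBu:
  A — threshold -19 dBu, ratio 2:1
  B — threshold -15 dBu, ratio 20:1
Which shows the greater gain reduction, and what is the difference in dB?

B, by 8.35 dB

A: GR = 27 − 27/2 = 13.5 dB.
B: GR = 23 − 23/20 = 21.85 dB.
Difference: 8.35 dB in favour of B.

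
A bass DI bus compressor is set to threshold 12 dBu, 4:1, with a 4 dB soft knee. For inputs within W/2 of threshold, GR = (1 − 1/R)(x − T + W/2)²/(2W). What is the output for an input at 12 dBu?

11.625 dBu

x − T + W/2 = 12 − 12 + 2 = 2.
GR = (1 − 1/4) × 2² / 8 = 0.75 × 4 / 8 = 0.375 dB.
Output = 12 − 0.375 = 11.625 dBu.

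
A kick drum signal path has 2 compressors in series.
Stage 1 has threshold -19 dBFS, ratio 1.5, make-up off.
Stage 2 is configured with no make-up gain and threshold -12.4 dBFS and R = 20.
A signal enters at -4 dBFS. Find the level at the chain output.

-12.23 dBFS

Stage 1: -4 dBFS is 15 dB over -19 dBFS; at 1.5:1 that becomes 10 dB over, giving -9 dBFS.
Stage 2: 3.4 dB above -12.4 dBFS, reduced 20:1 to 0.17 dB above → -12.23 dBFS.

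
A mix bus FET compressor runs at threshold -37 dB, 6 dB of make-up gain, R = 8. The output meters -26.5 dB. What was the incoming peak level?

Remove make-up: -26.5 − 6 = -32.5 dB.
That's 4.5 dB above the -37 dB threshold.
Input overshoot = R × output overshoot = 36 dB → input = -37 + 36 = -1 dB.

-1 dB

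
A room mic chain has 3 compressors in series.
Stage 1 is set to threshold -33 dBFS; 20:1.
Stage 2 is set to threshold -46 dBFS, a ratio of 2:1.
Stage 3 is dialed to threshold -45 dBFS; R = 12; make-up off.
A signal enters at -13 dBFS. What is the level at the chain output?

Stage 1: -13 dBFS is 20 dB over -33 dBFS; at 20:1 that becomes 1 dB over, giving -32 dBFS.
Stage 2: overshoot 14 dB → 14/2 = 7 dB → -39 dBFS.
Stage 3: -39 dBFS is 6 dB over -45 dBFS; at 12:1 that becomes 0.5 dB over, giving -44.5 dBFS.

-44.5 dBFS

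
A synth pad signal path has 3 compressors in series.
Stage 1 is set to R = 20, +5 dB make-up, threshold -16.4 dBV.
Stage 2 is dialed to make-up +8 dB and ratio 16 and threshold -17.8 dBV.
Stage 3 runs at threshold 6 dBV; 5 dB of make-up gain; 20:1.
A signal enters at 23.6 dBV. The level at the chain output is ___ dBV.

-4.275 dBV

Stage 1: 40 dB above -16.4 dBV, reduced 20:1 to 2 dB above → -14.4 dBV; +5 dB make-up → -9.4 dBV.
Stage 2: 8.4 dB above -17.8 dBV, reduced 16:1 to 0.525 dB above → -17.275 dBV; +8 dB make-up → -9.275 dBV.
Stage 3: -9.275 dBV ≤ 6 dBV, so stage 3 doesn't engage; make-up brings it to -4.275 dBV.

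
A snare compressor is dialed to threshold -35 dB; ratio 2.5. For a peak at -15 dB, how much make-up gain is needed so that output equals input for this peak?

The peak compresses to -35 + 20/2.5 = -27 dB.
To reach -15 dB requires -15 − (-27) = 12 dB of make-up.

12 dB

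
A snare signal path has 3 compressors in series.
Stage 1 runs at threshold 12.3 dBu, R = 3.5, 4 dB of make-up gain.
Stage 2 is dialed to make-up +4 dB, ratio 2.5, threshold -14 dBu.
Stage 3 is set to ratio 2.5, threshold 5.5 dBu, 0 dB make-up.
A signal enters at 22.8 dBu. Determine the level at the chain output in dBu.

Stage 1: overshoot 10.5 dB → 10.5/3.5 = 3 dB → 15.3 dBu; +4 dB make-up → 19.3 dBu.
Stage 2: 19.3 dBu is 33.3 dB over -14 dBu; at 2.5:1 that becomes 13.32 dB over, giving -0.68 dBu; +4 dB make-up → 3.32 dBu.
Stage 3: 3.32 dBu ≤ 5.5 dBu, so stage 3 doesn't engage; output 3.32 dBu.

3.32 dBu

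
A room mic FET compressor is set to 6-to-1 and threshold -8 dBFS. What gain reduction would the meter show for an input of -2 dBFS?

Overshoot = -2 − (-8) = 6 dB.
After 6:1 compression the overshoot becomes 6/6 = 1 dB.
Gain reduction = 6 − 1 = 5 dB.

5 dB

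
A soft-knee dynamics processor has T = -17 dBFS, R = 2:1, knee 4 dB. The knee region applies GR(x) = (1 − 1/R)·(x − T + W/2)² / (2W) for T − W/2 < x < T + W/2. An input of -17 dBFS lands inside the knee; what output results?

x − T + W/2 = -17 − (-17) + 2 = 2.
GR = (1 − 1/2) × 2² / 8 = 0.5 × 4 / 8 = 0.25 dB.
Output = -17 − 0.25 = -17.25 dBFS.

-17.25 dBFS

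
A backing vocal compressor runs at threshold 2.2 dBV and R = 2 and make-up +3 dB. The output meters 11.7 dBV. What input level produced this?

15.2 dBV

Before make-up, the level was 11.7 − 3 = 8.7 dBV.
Post-compression overshoot = 8.7 − 2.2 = 6.5 dB.
Before 2:1 compression the overshoot was 6.5 × 2 = 13 dB, so input = 2.2 + 13 = 15.2 dBV.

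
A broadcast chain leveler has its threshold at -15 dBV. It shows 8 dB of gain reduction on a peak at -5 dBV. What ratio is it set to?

Input overshoot = -5 − (-15) = 10 dB.
Output overshoot = 10 − 8 = 2 dB.
Ratio = input overshoot / output overshoot = 10 / 2 = 5.

5:1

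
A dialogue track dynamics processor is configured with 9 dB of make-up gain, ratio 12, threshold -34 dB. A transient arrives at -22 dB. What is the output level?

The input is 12 dB above the -34 dB threshold.
At 12:1 the overshoot is divided by 12, leaving 1 dB above threshold.
That puts the output at -33 dB; make-up adds 9 dB, giving -24 dB.

-24 dB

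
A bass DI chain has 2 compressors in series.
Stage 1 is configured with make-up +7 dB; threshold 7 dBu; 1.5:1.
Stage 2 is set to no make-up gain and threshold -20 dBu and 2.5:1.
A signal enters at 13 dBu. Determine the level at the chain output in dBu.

Stage 1: overshoot 6 dB → 6/1.5 = 4 dB → 11 dBu; +7 dB make-up → 18 dBu.
Stage 2: 18 dBu is 38 dB over -20 dBu; at 2.5:1 that becomes 15.2 dB over, giving -4.8 dBu.

-4.8 dBu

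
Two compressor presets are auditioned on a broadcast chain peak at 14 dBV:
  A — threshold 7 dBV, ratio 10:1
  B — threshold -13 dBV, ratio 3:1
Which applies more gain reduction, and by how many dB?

A: GR = 7 − 7/10 = 6.3 dB.
B: GR = 27 − 27/3 = 18 dB.
B applies 11.7 dB more gain reduction.

B, by 11.7 dB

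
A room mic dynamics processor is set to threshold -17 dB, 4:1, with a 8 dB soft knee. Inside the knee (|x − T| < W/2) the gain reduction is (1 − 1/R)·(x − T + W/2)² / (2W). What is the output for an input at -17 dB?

x − T + W/2 = -17 − (-17) + 4 = 4.
GR = (1 − 1/4) × 4² / 16 = 0.75 × 16 / 16 = 0.75 dB.
Output = -17 − 0.75 = -17.75 dB.

-17.75 dB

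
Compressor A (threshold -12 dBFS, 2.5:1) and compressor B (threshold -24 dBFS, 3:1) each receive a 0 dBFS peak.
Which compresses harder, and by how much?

B, by 8.8 dB

A: overshoot 12 dB → output overshoot 4.8 dB → GR 7.2 dB.
B: overshoot 24 dB → output overshoot 8 dB → GR 16 dB.
B reduces 8.8 dB more.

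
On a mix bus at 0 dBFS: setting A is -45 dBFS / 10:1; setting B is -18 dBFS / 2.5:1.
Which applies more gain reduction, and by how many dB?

A, by 29.7 dB

A: 45 dB over, compressed to 4.5 dB over, so 40.5 dB of GR.
B: 18 dB over, compressed to 7.2 dB over, so 10.8 dB of GR.
A reduces 29.7 dB more.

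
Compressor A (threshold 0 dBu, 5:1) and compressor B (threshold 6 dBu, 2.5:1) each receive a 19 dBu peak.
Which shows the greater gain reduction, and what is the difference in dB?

A: overshoot 19 dB → output overshoot 3.8 dB → GR 15.2 dB.
B: overshoot 13 dB → output overshoot 5.2 dB → GR 7.8 dB.
Difference: 7.4 dB in favour of A.

A, by 7.4 dB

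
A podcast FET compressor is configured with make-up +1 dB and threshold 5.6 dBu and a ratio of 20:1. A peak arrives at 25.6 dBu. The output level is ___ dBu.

Overshoot: 25.6 − 5.6 = 20 dB.
20:1 compression reduces that to 20/20 = 1 dB over.
Output = 5.6 + 1 = 6.6 dBu; make-up adds 1 dB, giving 7.6 dBu.

7.6 dBu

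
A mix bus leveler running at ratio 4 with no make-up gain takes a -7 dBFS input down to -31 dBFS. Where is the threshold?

-39 dBFS

Input is 32 dB above T (since output overshoot × R = input overshoot: (-31 − T)·4 = -7 − T gives T = -39 dBFS).
Check: -39 + (-7 − (-39))/4 = -39 + 8 = -31 dBFS. ✓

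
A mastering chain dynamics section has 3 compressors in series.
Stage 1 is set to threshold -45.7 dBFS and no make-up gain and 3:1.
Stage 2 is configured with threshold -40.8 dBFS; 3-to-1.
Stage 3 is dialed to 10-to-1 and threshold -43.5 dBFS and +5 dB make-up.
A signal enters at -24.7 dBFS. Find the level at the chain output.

-38.16 dBFS

Stage 1: 21 dB above -45.7 dBFS, reduced 3:1 to 7 dB above → -38.7 dBFS.
Stage 2: overshoot 2.1 dB → 2.1/3 = 0.7 dB → -40.1 dBFS.
Stage 3: 3.4 dB above -43.5 dBFS, reduced 10:1 to 0.34 dB above → -43.16 dBFS; +5 dB make-up → -38.16 dBFS.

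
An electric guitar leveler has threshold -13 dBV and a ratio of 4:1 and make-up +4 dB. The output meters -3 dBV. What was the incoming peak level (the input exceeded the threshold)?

11 dBV

Before make-up, the level was -3 − 4 = -7 dBV.
Post-compression overshoot = -7 − (-13) = 6 dB.
Input overshoot = R × output overshoot = 24 dB → input = -13 + 24 = 11 dBV.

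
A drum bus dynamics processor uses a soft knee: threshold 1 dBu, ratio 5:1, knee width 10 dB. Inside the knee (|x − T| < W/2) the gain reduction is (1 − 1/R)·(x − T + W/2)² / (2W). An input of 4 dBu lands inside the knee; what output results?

x − T + W/2 = 4 − 1 + 5 = 8.
GR = (1 − 1/5) × 8² / 20 = 0.8 × 64 / 20 = 2.56 dB.
Output = 4 − 2.56 = 1.44 dBu.

1.44 dBu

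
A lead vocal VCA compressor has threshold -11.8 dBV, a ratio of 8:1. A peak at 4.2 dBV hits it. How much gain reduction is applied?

14 dB

Overshoot = 4.2 − (-11.8) = 16 dB.
At 8:1, output sits 16/8 = 2 dB above threshold.
GR = overshoot in − overshoot out = 16 − 2 = 14 dB.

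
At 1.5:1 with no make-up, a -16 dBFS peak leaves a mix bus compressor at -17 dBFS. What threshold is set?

-19 dBFS

Gain reduction = -16 − (-17) = 1 dB; output overshoot = GR / (R − 1) = 1 / 0.5 = 2 dB.
Threshold = output − output overshoot = -17 − 2 = -19 dBFS.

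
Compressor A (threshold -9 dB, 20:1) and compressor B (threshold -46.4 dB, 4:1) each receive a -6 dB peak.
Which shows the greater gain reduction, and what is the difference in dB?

A: GR = 3 − 3/20 = 2.85 dB.
B: GR = 40.4 − 40.4/4 = 30.3 dB.
B reduces 27.45 dB more.

B, by 27.45 dB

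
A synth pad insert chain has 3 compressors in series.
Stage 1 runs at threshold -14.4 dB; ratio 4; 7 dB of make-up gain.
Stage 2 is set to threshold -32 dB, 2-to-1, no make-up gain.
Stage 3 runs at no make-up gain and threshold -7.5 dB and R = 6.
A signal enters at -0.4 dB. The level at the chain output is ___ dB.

-17.95 dB

Stage 1: -0.4 dB is 14 dB over -14.4 dB; at 4:1 that becomes 3.5 dB over, giving -10.9 dB; +7 dB make-up → -3.9 dB.
Stage 2: overshoot 28.1 dB → 28.1/2 = 14.05 dB → -17.95 dB.
Stage 3: below threshold (-17.95 ≤ -7.5); passes unchanged; output -17.95 dB.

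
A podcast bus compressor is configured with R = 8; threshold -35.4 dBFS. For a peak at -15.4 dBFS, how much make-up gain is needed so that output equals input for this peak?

The peak compresses to -35.4 + 20/8 = -32.9 dBFS.
To reach -15.4 dBFS requires -15.4 − (-32.9) = 17.5 dB of make-up.

17.5 dB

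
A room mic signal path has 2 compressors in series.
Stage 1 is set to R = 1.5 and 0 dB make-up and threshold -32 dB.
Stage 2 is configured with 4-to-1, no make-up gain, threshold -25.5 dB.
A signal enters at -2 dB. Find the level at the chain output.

Stage 1: 30 dB above -32 dB, reduced 1.5:1 to 20 dB above → -12 dB.
Stage 2: 13.5 dB above -25.5 dB, reduced 4:1 to 3.375 dB above → -22.125 dB.

-22.125 dB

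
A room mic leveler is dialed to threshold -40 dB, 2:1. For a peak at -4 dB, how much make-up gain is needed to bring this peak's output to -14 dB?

8 dB

The peak compresses to -40 + 36/2 = -22 dB.
To reach -14 dB requires -14 − (-22) = 8 dB of make-up.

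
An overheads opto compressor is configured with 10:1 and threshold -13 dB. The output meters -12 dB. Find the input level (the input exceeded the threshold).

-3 dB

The compressed level sits -12 − (-13) = 1 dB over threshold.
Input overshoot = R × output overshoot = 10 dB → input = -13 + 10 = -3 dB.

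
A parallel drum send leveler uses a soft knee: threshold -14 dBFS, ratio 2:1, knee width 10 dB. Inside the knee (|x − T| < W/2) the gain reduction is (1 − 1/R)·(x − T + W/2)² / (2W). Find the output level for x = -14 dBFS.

-14.625 dBFS

x − T + W/2 = -14 − (-14) + 5 = 5.
GR = (1 − 1/2) × 5² / 20 = 0.5 × 25 / 20 = 0.625 dB.
Output = -14 − 0.625 = -14.625 dBFS.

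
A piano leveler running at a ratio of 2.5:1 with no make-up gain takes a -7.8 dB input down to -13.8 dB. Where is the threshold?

-17.8 dB

Gain reduction = -7.8 − (-13.8) = 6 dB; output overshoot = GR / (R − 1) = 6 / 1.5 = 4 dB.
Threshold = output − output overshoot = -13.8 − 4 = -17.8 dB.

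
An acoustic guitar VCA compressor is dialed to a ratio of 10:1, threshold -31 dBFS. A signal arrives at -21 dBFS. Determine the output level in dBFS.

Overshoot: -21 − (-31) = 10 dB.
At 10:1 the overshoot is divided by 10, leaving 1 dB above threshold.
So the level is -31 + 1 = -30 dBFS.

-30 dBFS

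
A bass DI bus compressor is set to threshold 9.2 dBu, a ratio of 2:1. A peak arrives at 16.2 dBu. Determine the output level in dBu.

12.7 dBu

16.2 dBu sits 7 dB over threshold.
The 7 dB excess becomes 3.5 dB after 2:1 reduction.
Output = 9.2 + 3.5 = 12.7 dBu.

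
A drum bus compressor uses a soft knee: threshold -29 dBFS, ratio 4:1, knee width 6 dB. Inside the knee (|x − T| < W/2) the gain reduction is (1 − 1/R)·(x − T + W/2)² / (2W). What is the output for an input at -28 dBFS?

x − T + W/2 = -28 − (-29) + 3 = 4.
GR = (1 − 1/4) × 4² / 12 = 0.75 × 16 / 12 = 1 dB.
Output = -28 − 1 = -29 dBFS.

-29 dBFS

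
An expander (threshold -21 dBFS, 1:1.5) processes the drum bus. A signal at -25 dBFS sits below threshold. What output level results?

The input is 4 dB below the -21 dBFS threshold.
A 1:1.5 expander multiplies undershoot by 1.5: 4 × 1.5 = 6 dB below threshold.
Output = -21 − 6 = -27 dBFS.

-27 dBFS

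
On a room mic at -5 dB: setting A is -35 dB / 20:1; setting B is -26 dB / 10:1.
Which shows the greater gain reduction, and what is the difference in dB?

A: GR = 30 − 30/20 = 28.5 dB.
B: GR = 21 − 21/10 = 18.9 dB.
Difference: 9.6 dB in favour of A.

A, by 9.6 dB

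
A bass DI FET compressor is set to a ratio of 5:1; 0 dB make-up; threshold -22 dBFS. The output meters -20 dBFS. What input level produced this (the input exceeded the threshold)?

Post-compression overshoot = -20 − (-22) = 2 dB.
Input overshoot = R × output overshoot = 10 dB → input = -22 + 10 = -12 dBFS.

-12 dBFS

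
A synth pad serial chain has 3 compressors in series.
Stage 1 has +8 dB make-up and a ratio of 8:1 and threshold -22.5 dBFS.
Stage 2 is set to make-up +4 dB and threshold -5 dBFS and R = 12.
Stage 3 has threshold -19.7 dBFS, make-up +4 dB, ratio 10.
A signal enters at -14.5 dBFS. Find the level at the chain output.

-14.68 dBFS

Stage 1: -14.5 dBFS is 8 dB over -22.5 dBFS; at 8:1 that becomes 1 dB over, giving -21.5 dBFS; +8 dB make-up → -13.5 dBFS.
Stage 2: -13.5 dBFS ≤ -5 dBFS, so stage 2 doesn't engage; make-up brings it to -9.5 dBFS.
Stage 3: overshoot 10.2 dB → 10.2/10 = 1.02 dB → -18.68 dBFS; +4 dB make-up → -14.68 dBFS.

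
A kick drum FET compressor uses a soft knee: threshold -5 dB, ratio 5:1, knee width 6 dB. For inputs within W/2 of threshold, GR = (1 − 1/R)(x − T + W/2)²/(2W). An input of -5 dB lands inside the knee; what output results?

x − T + W/2 = -5 − (-5) + 3 = 3.
GR = (1 − 1/5) × 3² / 12 = 0.8 × 9 / 12 = 0.6 dB.
Output = -5 − 0.6 = -5.6 dB.

-5.6 dB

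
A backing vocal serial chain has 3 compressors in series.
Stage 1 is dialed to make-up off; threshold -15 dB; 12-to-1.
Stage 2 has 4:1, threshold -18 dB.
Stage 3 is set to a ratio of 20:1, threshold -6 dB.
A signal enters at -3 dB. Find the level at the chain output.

Stage 1: 12 dB above -15 dB, reduced 12:1 to 1 dB above → -14 dB.
Stage 2: -14 dB is 4 dB over -18 dB; at 4:1 that becomes 1 dB over, giving -17 dB.
Stage 3: -17 dB is at or below the -6 dB threshold — no compression; output -17 dB.

-17 dB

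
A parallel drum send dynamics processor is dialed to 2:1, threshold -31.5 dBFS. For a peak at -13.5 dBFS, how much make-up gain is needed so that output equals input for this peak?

The peak compresses to -31.5 + 18/2 = -22.5 dBFS.
To reach -13.5 dBFS requires -13.5 − (-22.5) = 9 dB of make-up.

9 dB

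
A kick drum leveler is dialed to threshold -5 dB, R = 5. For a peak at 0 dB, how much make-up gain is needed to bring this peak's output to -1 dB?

Without make-up, output = threshold + overshoot/5 = -5 + 1 = -4 dB.
Gap to target: 3 dB.

3 dB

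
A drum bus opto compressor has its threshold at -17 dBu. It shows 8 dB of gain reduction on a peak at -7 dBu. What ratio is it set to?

5:1

Input overshoot = -7 − (-17) = 10 dB.
Output overshoot = 10 − 8 = 2 dB.
Ratio = input overshoot / output overshoot = 10 / 2 = 5.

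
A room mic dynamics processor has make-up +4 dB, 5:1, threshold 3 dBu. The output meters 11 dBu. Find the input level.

23 dBu

Stripping the +4 dB make-up gives 7 dBu at the gain stage.
Post-compression overshoot = 7 − 3 = 4 dB.
Input overshoot = R × output overshoot = 20 dB → input = 3 + 20 = 23 dBu.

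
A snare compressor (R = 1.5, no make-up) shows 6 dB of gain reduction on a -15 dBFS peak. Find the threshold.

-33 dBFS

Let T be the threshold. Output overshoot = (input overshoot)/R, so -21 − T = (-15 − T)/1.5.
1.5·(-21 − T) = -15 − T → 0.5·T = -31.5 − (-15) = -16.5.
T = -16.5/0.5 = -33 dBFS.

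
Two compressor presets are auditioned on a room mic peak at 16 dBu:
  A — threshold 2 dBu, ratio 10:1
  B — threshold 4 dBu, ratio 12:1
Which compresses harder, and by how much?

A, by 1.6 dB

A: GR = 14 − 14/10 = 12.6 dB.
B: GR = 12 − 12/12 = 11 dB.
Difference: 1.6 dB in favour of A.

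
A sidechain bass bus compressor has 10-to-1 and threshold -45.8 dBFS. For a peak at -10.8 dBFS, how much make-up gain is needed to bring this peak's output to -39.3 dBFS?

Without make-up, output = threshold + overshoot/10 = -45.8 + 3.5 = -42.3 dBFS.
Gap to target: 3 dB.

3 dB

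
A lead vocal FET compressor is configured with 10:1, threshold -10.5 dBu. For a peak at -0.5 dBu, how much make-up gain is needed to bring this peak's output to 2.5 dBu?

12 dB

The peak compresses to -10.5 + 10/10 = -9.5 dBu.
To reach 2.5 dBu requires 2.5 − (-9.5) = 12 dB of make-up.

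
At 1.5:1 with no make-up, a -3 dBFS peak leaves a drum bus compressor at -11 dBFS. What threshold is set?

Gain reduction = -3 − (-11) = 8 dB; output overshoot = GR / (R − 1) = 8 / 0.5 = 16 dB.
Threshold = output − output overshoot = -11 − 16 = -27 dBFS.

-27 dBFS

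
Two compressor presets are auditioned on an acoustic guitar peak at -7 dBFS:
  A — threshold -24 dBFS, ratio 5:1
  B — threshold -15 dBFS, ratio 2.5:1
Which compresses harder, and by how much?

A, by 8.8 dB

A: 17 dB over, compressed to 3.4 dB over, so 13.6 dB of GR.
B: 8 dB over, compressed to 3.2 dB over, so 4.8 dB of GR.
A applies 8.8 dB more gain reduction.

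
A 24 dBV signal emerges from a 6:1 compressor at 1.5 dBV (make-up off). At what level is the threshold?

-3 dBV

Gain reduction = 24 − 1.5 = 22.5 dB; output overshoot = GR / (R − 1) = 22.5 / 5 = 4.5 dB.
Threshold = output − output overshoot = 1.5 − 4.5 = -3 dBV.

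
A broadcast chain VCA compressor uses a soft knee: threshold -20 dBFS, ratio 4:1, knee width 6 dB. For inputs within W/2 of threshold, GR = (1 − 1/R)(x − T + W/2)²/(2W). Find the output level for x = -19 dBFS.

x − T + W/2 = -19 − (-20) + 3 = 4.
GR = (1 − 1/4) × 4² / 12 = 0.75 × 16 / 12 = 1 dB.
Output = -19 − 1 = -20 dBFS.

-20 dBFS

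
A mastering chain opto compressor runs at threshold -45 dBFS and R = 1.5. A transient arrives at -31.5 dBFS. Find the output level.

-31.5 dBFS sits 13.5 dB over threshold.
1.5:1 compression reduces that to 13.5/1.5 = 9 dB over.
So the level is -45 + 9 = -36 dBFS.

-36 dBFS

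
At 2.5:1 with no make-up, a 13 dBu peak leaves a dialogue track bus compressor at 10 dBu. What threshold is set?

8 dBu

Gain reduction = 13 − 10 = 3 dB; output overshoot = GR / (R − 1) = 3 / 1.5 = 2 dB.
Threshold = output − output overshoot = 10 − 2 = 8 dBu.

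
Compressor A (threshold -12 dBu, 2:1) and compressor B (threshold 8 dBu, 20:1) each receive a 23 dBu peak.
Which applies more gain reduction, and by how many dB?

A: overshoot 35 dB → output overshoot 17.5 dB → GR 17.5 dB.
B: overshoot 15 dB → output overshoot 0.75 dB → GR 14.25 dB.
Difference: 3.25 dB in favour of A.

A, by 3.25 dB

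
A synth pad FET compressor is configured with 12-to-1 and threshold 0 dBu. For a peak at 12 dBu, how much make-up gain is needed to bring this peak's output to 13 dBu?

12 dB

The peak compresses to 0 + 12/12 = 1 dBu.
To reach 13 dBu requires 13 − 1 = 12 dB of make-up.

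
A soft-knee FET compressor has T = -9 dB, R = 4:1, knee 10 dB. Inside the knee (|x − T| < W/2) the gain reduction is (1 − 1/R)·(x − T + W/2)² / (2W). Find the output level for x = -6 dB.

x − T + W/2 = -6 − (-9) + 5 = 8.
GR = (1 − 1/4) × 8² / 20 = 0.75 × 64 / 20 = 2.4 dB.
Output = -6 − 2.4 = -8.4 dB.

-8.4 dB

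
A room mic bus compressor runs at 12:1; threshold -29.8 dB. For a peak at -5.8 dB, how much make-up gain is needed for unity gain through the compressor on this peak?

The peak compresses to -29.8 + 24/12 = -27.8 dB.
To reach -5.8 dB requires -5.8 − (-27.8) = 22 dB of make-up.

22 dB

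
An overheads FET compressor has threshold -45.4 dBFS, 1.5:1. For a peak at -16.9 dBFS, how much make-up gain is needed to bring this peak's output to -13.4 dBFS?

The peak compresses to -45.4 + 28.5/1.5 = -26.4 dBFS.
To reach -13.4 dBFS requires -13.4 − (-26.4) = 13 dB of make-up.

13 dB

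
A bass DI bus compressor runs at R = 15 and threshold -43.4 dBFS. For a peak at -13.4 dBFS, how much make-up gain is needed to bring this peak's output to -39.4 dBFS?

2 dB

Overshoot 30 dB → 30/15 = 2 dB after compression, so the compressed level is -43.4 + 2 = -41.4 dBFS.
Make-up = target − compressed = -39.4 − (-41.4) = 2 dB.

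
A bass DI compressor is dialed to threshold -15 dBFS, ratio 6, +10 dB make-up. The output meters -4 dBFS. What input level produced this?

Stripping the +10 dB make-up gives -14 dBFS at the gain stage.
That's 1 dB above the -15 dBFS threshold.
Before 6:1 compression the overshoot was 1 × 6 = 6 dB, so input = -15 + 6 = -9 dBFS.

-9 dBFS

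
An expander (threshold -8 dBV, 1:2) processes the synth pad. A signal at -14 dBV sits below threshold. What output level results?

The input is 6 dB below the -8 dBV threshold.
A 1:2 expander multiplies undershoot by 2: 6 × 2 = 12 dB below threshold.
Output = -8 − 12 = -20 dBV.

-20 dBV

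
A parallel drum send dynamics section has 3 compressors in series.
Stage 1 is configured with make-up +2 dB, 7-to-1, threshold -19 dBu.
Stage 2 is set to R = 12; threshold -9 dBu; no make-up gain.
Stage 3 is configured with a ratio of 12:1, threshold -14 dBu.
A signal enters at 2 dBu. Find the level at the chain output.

-14 dBu

Stage 1: 2 dBu is 21 dB over -19 dBu; at 7:1 that becomes 3 dB over, giving -16 dBu; +2 dB make-up → -14 dBu.
Stage 2: below threshold (-14 ≤ -9); passes unchanged; output -14 dBu.
Stage 3: below threshold (-14 ≤ -14); passes unchanged; output -14 dBu.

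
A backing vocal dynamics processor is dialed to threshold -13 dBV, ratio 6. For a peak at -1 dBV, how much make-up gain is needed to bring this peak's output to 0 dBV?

Without make-up, output = threshold + overshoot/6 = -13 + 2 = -11 dBV.
Gap to target: 11 dB.

11 dB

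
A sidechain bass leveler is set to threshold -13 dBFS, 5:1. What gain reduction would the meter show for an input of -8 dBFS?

4 dB

-8 dBFS exceeds the threshold by 5 dB.
A 5:1 ratio leaves 1 dB of that excess.
So the signal is attenuated by 5 − 1 = 4 dB.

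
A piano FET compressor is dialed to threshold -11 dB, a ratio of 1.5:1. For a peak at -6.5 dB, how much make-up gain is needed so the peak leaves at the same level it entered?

Without make-up, output = threshold + overshoot/1.5 = -11 + 3 = -8 dB.
Gap to target: 1.5 dB.

1.5 dB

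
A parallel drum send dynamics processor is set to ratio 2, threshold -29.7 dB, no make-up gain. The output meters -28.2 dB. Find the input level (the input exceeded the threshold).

Post-compression overshoot = -28.2 − (-29.7) = 1.5 dB.
Input overshoot = R × output overshoot = 3 dB → input = -29.7 + 3 = -26.7 dB.

-26.7 dB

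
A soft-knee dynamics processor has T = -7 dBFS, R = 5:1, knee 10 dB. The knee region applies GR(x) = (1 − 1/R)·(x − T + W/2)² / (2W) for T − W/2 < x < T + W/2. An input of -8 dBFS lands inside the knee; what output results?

-8.64 dBFS

x − T + W/2 = -8 − (-7) + 5 = 4.
GR = (1 − 1/5) × 4² / 20 = 0.8 × 16 / 20 = 0.64 dB.
Output = -8 − 0.64 = -8.64 dBFS.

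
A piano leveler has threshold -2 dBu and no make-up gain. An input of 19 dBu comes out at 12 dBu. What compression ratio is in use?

Input overshoot = 19 − (-2) = 21 dB; output overshoot = 12 − (-2) = 14 dB.
Ratio = 21 / 14 = 1.5.

1.5:1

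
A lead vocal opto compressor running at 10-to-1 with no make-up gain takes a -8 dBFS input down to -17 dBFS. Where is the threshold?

Input is 10 dB above T (since output overshoot × R = input overshoot: (-17 − T)·10 = -8 − T gives T = -18 dBFS).
Check: -18 + (-8 − (-18))/10 = -18 + 1 = -17 dBFS. ✓

-18 dBFS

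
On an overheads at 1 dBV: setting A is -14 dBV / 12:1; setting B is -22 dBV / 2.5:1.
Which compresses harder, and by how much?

A: overshoot 15 dB → output overshoot 1.25 dB → GR 13.75 dB.
B: overshoot 23 dB → output overshoot 9.2 dB → GR 13.8 dB.
B applies 0.05 dB more gain reduction.

B, by 0.05 dB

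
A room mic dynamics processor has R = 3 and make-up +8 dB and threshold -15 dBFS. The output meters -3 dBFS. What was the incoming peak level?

Remove make-up: -3 − 8 = -11 dBFS.
That's 4 dB above the -15 dBFS threshold.
Before 3:1 compression the overshoot was 4 × 3 = 12 dB, so input = -15 + 12 = -3 dBFS.

-3 dBFS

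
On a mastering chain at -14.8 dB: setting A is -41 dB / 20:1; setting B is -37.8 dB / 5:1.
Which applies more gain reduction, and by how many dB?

A, by 6.49 dB

A: overshoot 26.2 dB → output overshoot 1.31 dB → GR 24.89 dB.
B: overshoot 23 dB → output overshoot 4.6 dB → GR 18.4 dB.
A applies 6.49 dB more gain reduction.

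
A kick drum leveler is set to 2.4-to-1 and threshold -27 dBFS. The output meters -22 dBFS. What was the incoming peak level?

-15 dBFS

Post-compression overshoot = -22 − (-27) = 5 dB.
Undo the ratio: input overshoot = 5 × 2.4 = 12 dB, giving input = -15 dBFS.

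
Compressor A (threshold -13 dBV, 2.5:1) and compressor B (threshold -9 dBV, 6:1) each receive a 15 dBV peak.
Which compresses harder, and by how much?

B, by 3.2 dB

A: GR = 28 − 28/2.5 = 16.8 dB.
B: GR = 24 − 24/6 = 20 dB.
B reduces 3.2 dB more.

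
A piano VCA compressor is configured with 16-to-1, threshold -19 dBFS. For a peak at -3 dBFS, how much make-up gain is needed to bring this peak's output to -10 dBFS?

8 dB

The peak compresses to -19 + 16/16 = -18 dBFS.
To reach -10 dBFS requires -10 − (-18) = 8 dB of make-up.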